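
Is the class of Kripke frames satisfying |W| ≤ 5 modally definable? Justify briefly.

No

Modal frame validity is preserved under disjoint unions.
Any modal formula valid on each of 6 disjoint one-world frames is valid on their disjoint union (validity is preserved under disjoint unions). Each one-world frame has |W|=1≤5, but the union has |W|=6.
So the class is not modally definable.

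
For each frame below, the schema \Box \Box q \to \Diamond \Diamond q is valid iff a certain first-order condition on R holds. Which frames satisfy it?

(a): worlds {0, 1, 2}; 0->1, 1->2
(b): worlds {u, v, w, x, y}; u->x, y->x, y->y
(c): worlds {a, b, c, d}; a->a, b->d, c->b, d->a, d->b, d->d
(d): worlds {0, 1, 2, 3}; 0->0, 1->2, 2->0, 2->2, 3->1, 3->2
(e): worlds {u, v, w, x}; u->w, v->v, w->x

Frame correspondent (Sahlqvist): \forall x \exists w (x R^2 w \wedge x R^2 w) — i.e. a generalized confluence (Geach) condition.
(a): fails — at 1 but no w with 1R²w and 1R²w.
(b): fails — at u but no t with uR²t and uR²t.
(c): satisfies the condition.
(d): satisfies the condition.
(e): fails — at w but no t with wR²t and wR²t.

(c), (d)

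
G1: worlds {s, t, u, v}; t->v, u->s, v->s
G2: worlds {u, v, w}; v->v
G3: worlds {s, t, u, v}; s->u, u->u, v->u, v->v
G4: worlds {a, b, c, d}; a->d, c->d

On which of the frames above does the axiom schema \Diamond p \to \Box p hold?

G1, G2, G4

This is the axiom for partial functionality; its first-order frame correspondent is \forall x \forall y \forall z (Rxy \wedge Rxz \to y = z).
G1: satisfies the condition.
G2: satisfies the condition.
G3: fails — v sees both u and v.
G4: satisfies the condition.
Valid on: G1, G2, G4.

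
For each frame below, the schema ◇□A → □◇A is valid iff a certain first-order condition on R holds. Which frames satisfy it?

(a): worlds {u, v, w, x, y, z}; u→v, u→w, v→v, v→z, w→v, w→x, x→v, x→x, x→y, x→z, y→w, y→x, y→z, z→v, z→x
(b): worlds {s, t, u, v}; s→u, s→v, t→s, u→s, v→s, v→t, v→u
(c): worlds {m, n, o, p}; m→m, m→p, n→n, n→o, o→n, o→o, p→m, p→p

The schema corresponds to convergence: ∀x ∀y ∀z (Rxy ∧ Rxz → ∃w (Ryw ∧ Rzw)).
(a): condition met.
(b): fails — Rvt and Rvs but t and s have no common successor.
(c): condition met.

(a), (c)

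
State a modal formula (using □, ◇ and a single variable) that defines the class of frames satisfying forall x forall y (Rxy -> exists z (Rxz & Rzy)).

This is density; the standard corresponding axiom is C4: □□s → □s.
Suppose □□s→□s is valid. Take Rxy and set V(s)={w : xR²w}. Then □□s at x, so □s at x, so s at y, i.e. ∃z(Rxz∧Rzy).

□□s → □s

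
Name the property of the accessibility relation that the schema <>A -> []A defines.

Partial functionality

Suppose ◇A→□A is valid. Take Rxy, Rxz and set V(A)={y}. Then ◇A at x, so □A at x, so A at z, i.e. z=y.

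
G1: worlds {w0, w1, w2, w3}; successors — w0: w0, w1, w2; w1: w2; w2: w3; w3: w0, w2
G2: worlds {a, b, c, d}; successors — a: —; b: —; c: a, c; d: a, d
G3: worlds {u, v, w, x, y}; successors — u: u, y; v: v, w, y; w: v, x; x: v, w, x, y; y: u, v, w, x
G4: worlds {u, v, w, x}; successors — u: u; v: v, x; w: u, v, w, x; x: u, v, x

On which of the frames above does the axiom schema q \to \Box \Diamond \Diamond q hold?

Frame correspondent (Sahlqvist): \forall x \forall z (xRz \to \exists w (x = w \wedge z R^2 w)) — i.e. a generalized confluence (Geach) condition.
G1: fails — w0Rw1 but no w with w0=w and w1R²w.
G2: fails — cRa but no w with c=w and aR²w.
G3: satisfies the condition.
G4: fails — wRu but no t with w=t and uR²t.

G3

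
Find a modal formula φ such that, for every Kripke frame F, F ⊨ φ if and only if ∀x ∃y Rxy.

□s → ◇s

The condition is seriality. The D schema □s → ◇s defines it.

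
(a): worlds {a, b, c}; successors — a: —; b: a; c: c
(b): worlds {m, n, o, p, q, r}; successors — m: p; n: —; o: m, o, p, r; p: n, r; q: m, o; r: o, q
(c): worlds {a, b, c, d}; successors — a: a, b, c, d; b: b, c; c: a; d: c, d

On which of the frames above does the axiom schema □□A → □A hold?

Frame correspondent (Sahlqvist): ∀x ∀y (Rxy → ∃z (Rxz ∧ Rzy)) — i.e. density.
(a): fails — Rba but no z with Rbz and Rza.
(b): fails — Rpn but no z with Rpz and Rzn.
(c): holds.
Valid on: (c).

(c)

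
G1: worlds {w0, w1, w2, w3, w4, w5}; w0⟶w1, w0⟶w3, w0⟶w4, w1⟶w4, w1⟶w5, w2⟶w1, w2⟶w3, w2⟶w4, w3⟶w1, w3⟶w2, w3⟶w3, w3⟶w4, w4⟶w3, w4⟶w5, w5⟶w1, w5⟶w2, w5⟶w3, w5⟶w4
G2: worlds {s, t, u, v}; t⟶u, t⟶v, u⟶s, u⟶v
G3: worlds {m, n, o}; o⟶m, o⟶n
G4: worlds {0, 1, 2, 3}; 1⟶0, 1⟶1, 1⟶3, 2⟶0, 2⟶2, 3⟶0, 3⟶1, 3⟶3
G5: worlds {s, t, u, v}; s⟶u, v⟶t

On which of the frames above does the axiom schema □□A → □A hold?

The schema corresponds to density: ∀x ∀y (Rxy → ∃z (Rxz ∧ Rzy)).
G1: fails — Rw4w5 but no z with Rw4z and Rzw5.
G2: fails — Rus but no z with Ruz and Rzs.
G3: fails — Rom but no z with Roz and Rzm.
G4: ✓.
G5: fails — Rsu but no z with Rsz and Rzu.
Valid on: G4.

G4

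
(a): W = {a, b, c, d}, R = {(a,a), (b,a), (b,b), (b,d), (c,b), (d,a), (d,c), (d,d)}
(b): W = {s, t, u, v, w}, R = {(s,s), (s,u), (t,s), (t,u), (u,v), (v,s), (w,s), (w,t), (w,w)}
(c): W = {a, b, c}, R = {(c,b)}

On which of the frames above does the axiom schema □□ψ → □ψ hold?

(a)

Frame correspondent (Sahlqvist): ∀x ∀y (Rxy → ∃z (Rxz ∧ Rzy)) — i.e. density.
(a): ✓.
(b): fails — Ruv but no z with Ruz and Rzv.
(c): fails — Rcb but no z with Rcz and Rzb.
Valid on: (a).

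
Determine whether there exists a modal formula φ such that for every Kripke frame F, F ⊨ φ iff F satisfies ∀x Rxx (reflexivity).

This is a Sahlqvist condition; the T axiom □r → r defines it.
Suppose □r→r is valid. At any x set V(r)={w : Rxw}. Then □r holds at x, so r holds at x, i.e. Rxx.

Definable; □r → r defines it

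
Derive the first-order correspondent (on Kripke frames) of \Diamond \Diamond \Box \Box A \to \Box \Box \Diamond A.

\forall x \forall y \forall z ((x R^2 y \wedge x R^2 z) \to \exists w (y R^2 w \wedge zRw))

This is a Sahlqvist (Geach-type) schema ◇^2□^2A → □^2◇^1A.
Minimal-valuation argument: fix x; take any y with xR^2y and any z with xR^2z. Set V(A) to the set of worlds R-reachable from y in exactly 2 steps. Then □^2A holds at y, so the antecedent holds at x; validity forces ◇^1A at z, giving a w with zR^1w and yR^2w.
First-order correspondent: \forall x \forall y \forall z ((x R^2 y \wedge x R^2 z) \to \exists w (y R^2 w \wedge zRw)).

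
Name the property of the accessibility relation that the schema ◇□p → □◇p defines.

This is the .2 axiom.
Its frame correspondent is convergence — ∀x ∀y ∀z (Rxy ∧ Rxz → ∃w (Ryw ∧ Rzw)).

convergence: ∀x ∀y ∀z (Rxy ∧ Rxz → ∃w (Ryw ∧ Rzw))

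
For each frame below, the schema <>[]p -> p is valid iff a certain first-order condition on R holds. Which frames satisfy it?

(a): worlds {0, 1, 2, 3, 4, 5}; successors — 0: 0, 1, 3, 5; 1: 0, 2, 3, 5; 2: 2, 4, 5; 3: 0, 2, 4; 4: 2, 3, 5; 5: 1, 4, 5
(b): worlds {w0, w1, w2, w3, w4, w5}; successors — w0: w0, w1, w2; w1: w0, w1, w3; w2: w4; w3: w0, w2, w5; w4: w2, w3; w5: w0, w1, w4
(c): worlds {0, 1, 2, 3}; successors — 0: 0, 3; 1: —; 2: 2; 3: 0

This is the axiom for symmetry; its first-order frame correspondent is forall x forall y (Rxy -> Ryx).
(a): fails — R12 but not R21.
(b): fails — Rw3w5 but not Rw5w3.
(c): satisfies the condition.
Valid on: (c).

(c)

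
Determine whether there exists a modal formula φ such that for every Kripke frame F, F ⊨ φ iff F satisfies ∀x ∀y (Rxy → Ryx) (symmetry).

The condition is symmetry. A defining modal formula is q → □◇q.
Suppose q→□◇q is valid. Take Rxy and set V(q)={x}. Then q at x, so □◇q at x, so ◇q at y, so some z with Ryz has q; z=x, i.e. Ryx.

Yes — defined by q → □◇q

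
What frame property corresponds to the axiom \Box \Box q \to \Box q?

This is the C4 axiom.
It corresponds to density: \forall x \forall y (Rxy \to \exists z (Rxz \wedge Rzy)).

density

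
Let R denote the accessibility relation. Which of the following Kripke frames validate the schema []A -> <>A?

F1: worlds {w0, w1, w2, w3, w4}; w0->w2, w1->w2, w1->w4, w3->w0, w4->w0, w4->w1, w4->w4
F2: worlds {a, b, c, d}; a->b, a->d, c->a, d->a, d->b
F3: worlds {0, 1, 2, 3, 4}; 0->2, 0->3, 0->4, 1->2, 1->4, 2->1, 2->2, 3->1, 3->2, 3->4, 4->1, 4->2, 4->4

This is the axiom for seriality; its first-order frame correspondent is forall x exists y Rxy.
F1: fails — world w2 has no successor.
F2: fails — world b has no successor.
F3: satisfies the condition.
Valid on: F3.

F3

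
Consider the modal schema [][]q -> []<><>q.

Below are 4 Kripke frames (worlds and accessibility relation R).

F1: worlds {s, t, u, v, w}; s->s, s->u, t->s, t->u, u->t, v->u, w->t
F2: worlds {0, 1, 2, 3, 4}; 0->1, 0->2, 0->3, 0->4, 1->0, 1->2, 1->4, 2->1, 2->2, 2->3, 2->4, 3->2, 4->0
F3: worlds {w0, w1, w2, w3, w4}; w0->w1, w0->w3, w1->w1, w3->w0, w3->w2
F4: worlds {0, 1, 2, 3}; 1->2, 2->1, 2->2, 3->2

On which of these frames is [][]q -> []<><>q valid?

F2, F4

The schema corresponds to a generalized confluence (Geach) condition: forall x forall z (xRz -> exists w (x R^2 w & z R^2 w)).
F1: fails — vRu but no w* with vR²w* and uR²w*.
F2: holds.
F3: fails — w3Rw2 but no w with w3R²w and w2R²w.
F4: holds.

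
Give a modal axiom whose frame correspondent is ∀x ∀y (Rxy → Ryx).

q → □◇q

A defining formula is q → □◇q (the B axiom).
Suppose q→□◇q is valid. Take Rxy and set V(q)={x}. Then q at x, so □◇q at x, so ◇q at y, so some z with Ryz has q; z=x, i.e. Ryx.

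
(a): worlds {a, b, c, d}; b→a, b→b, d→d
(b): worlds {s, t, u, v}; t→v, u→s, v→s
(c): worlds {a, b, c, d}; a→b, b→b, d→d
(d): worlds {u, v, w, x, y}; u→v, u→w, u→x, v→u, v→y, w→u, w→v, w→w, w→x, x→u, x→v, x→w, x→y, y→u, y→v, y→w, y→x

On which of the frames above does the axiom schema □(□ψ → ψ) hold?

The schema corresponds to shift-reflexivity: ∀x ∀y (Rxy → Ryy).
(a): fails — Rba but not Raa.
(b): fails — Rus but not Rss.
(c): holds.
(d): fails — Ruv but not Rvv.

(c)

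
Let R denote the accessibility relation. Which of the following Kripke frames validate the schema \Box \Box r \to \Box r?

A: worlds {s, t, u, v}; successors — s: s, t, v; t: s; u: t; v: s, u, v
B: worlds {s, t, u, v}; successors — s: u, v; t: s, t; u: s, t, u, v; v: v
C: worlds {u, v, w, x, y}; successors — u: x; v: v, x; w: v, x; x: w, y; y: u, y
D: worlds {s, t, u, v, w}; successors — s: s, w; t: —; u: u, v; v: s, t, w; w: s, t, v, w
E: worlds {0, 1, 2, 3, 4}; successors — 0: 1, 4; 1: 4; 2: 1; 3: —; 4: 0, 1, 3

This is the axiom for density; its first-order frame correspondent is \forall x \forall y (Rxy \to \exists z (Rxz \wedge Rzy)).
A: fails — Rut but no z with Ruz and Rzt.
B: ✓.
C: fails — Rxw but no z with Rxz and Rzw.
D: ✓.
E: fails — R43 but no z with R4z and Rz3.
Valid on: B, D.

B, D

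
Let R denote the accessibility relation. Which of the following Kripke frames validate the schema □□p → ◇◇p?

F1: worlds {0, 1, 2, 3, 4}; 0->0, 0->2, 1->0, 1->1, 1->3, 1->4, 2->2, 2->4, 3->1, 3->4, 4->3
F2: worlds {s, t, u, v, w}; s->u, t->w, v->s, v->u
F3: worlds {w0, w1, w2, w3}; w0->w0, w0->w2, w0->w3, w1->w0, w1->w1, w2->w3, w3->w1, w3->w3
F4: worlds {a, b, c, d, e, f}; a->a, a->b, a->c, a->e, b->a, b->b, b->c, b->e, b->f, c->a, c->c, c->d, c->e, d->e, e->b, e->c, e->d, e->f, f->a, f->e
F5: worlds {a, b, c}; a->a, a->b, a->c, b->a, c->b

F1, F3, F4, F5

This is the axiom for a generalized confluence (Geach) condition; its first-order frame correspondent is ∀x ∃w (xR²w ∧ xR²w).
F1: holds.
F2: fails — at s but no w* with sR²w* and sR²w*.
F3: holds.
F4: holds.
F5: holds.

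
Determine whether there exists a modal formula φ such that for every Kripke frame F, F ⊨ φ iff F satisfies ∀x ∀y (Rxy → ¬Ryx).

No — not modally definable

Modal frame validity is preserved under surjective bounded morphisms.
The 4-cycle (worlds s,t,u,v with s→t→u→v→s) is asymmetric. Mapping every world to a single reflexive point • is a surjective bounded morphism, and the reflexive point is not asymmetric (R•• but asymmetry requires ¬R••).
Hence asymmetry is not modally definable.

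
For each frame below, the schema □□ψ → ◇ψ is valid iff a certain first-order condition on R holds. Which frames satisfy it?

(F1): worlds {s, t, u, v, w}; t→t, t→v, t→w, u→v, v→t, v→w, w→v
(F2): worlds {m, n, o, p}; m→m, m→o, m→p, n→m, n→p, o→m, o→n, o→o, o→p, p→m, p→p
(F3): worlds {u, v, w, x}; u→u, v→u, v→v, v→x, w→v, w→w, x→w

(F2), (F3)

This is the axiom for a generalized confluence (Geach) condition; its first-order frame correspondent is ∀x ∃w (xR²w ∧ xRw).
(F1): fails — at s but no w* with sR²w* and sRw*.
(F2): satisfies the condition.
(F3): satisfies the condition.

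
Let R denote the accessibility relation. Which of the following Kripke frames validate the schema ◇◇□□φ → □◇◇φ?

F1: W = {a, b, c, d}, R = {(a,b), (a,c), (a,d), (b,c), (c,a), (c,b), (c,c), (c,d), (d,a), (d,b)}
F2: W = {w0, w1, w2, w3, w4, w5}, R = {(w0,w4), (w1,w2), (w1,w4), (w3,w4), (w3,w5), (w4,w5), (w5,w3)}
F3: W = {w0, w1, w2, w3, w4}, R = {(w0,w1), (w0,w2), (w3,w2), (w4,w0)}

This is the axiom for a generalized confluence (Geach) condition; its first-order frame correspondent is ∀x ∀y ∀z ((xR²y ∧ xRz) → ∃w (yR²w ∧ zR²w)).
F1: ✓.
F2: fails — w0R²w5, w0Rw4 but no w with w5R²w and w4R²w.
F3: fails — w4R²w1, w4Rw0 but no w with w1R²w and w0R²w.

F1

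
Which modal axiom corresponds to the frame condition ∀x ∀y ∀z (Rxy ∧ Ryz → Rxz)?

□ψ → □□ψ

The condition is transitivity. The 4 schema □ψ → □□ψ defines it.
Suppose □ψ→□□ψ is valid. Take Rxy, Ryz and set V(ψ)={w : Rxw}. Then □ψ at x, so □□ψ at x, so □ψ at y, so ψ at z, i.e. Rxz.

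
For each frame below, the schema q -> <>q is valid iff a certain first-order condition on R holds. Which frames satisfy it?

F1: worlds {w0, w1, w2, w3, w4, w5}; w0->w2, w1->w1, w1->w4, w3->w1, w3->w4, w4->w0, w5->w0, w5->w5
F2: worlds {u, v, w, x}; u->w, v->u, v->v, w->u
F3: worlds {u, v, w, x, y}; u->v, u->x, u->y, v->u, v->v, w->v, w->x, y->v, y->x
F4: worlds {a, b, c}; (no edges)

Frame correspondent (Sahlqvist): forall x Rxx — i.e. reflexivity.
F1: fails — world w0 does not see itself.
F2: fails — world u does not see itself.
F3: fails — world u does not see itself.
F4: fails — world a does not see itself.

none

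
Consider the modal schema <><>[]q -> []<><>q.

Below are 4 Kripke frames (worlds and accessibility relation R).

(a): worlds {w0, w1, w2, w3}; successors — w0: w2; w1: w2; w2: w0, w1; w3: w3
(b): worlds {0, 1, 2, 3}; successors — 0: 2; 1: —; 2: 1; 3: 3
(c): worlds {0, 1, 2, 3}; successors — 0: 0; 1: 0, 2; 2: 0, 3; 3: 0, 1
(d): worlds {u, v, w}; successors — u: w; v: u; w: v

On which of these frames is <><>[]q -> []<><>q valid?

The schema corresponds to a generalized confluence (Geach) condition: forall x forall y forall z ((x R^2 y & xRz) -> exists w (yRw & z R^2 w)).
(a): satisfies the condition.
(b): fails — 0R²1, 0R2 but no w with 1Rw and 2R²w.
(c): satisfies the condition.
(d): satisfies the condition.

(a), (c), (d)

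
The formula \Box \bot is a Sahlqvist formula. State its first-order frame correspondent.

This schema is the Ver axiom.
Its frame correspondent is emptiness of R — \forall x \forall y \neg Rxy.

Emptiness of R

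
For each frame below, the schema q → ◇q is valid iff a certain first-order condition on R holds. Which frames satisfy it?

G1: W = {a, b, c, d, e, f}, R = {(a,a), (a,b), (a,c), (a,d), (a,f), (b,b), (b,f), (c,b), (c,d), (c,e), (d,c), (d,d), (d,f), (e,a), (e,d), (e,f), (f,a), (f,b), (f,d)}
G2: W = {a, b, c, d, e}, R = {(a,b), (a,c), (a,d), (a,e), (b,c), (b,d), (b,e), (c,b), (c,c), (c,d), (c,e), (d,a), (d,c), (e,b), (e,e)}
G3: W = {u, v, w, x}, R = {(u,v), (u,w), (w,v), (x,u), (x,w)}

none

The schema corresponds to reflexivity: ∀x Rxx.
G1: fails — world c does not see itself.
G2: fails — world a does not see itself.
G3: fails — world u does not see itself.
Valid on no frame.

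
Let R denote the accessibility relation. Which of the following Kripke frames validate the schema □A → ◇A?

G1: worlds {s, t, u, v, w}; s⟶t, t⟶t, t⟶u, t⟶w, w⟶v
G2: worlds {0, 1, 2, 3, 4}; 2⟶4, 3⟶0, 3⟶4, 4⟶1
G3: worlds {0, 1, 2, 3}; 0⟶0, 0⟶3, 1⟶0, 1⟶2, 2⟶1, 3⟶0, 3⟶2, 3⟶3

This is the axiom for seriality; its first-order frame correspondent is ∀x ∃y Rxy.
G1: fails — world u has no successor.
G2: fails — world 0 has no successor.
G3: condition met.
Valid on: G3.

G3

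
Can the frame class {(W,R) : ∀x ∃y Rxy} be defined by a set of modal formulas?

This is a Sahlqvist condition; the D axiom □r → ◇r defines it.
Suppose □r→◇r is valid. At any x set V(r)=W. Then □r at x, so ◇r at x, so x has a successor.

Yes, by □r → ◇r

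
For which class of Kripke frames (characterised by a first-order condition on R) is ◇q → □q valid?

Partial functionality

Suppose ◇q→□q is valid. Take Rxy, Rxz and set V(q)={y}. Then ◇q at x, so □q at x, so q at z, i.e. z=y.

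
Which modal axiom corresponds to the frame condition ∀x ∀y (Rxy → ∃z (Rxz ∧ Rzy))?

□□r → □r

A defining formula is □□r → □r (the C4 axiom).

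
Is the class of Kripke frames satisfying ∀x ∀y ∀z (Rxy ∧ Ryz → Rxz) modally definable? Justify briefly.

Yes, by □r → □□r

Yes: it is transitivity, defined by the 4 schema □r → □□r.
Suppose □r→□□r is valid. Take Rxy, Ryz and set V(r)={w : Rxw}. Then □r at x, so □□r at x, so □r at y, so r at z, i.e. Rxz.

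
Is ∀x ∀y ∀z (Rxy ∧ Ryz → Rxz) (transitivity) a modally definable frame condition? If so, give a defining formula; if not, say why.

Yes — defined by □q → □□q

This is a Sahlqvist condition; the 4 axiom □q → □□q defines it.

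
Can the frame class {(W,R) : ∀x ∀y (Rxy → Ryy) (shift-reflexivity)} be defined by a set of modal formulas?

Yes: it is shift-reflexivity, defined by the T□ schema □(□p → p).
Suppose □(□p→p) is valid. Take Rxy and set V(p)={w : Ryw}. Then at y, □p holds; since □(□p→p) at x, □p→p at y, so p at y, i.e. Ryy.

Definable; □(□p → p) defines it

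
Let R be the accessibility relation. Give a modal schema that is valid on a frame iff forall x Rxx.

The condition is reflexivity. The T schema □p → p defines it.

□p → p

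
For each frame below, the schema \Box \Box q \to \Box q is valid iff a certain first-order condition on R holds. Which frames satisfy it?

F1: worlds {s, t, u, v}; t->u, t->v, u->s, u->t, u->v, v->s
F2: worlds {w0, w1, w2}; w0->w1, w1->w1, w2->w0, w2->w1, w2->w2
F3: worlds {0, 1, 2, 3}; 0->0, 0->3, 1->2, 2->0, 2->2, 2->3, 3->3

F2, F3

Frame correspondent (Sahlqvist): \forall x \forall y (Rxy \to \exists z (Rxz \wedge Rzy)) — i.e. density.
F1: fails — Rut but no z with Ruz and Rzt.
F2: condition met.
F3: condition met.
Valid on: F2, F3.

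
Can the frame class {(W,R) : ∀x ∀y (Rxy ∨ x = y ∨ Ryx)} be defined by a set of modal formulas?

No

If a class were modally definable it would be closed under disjoint unions (Goldblatt–Thomason).
Take 4 disjoint single-world reflexive frames: each is trivially connected, but their disjoint union has 4 worlds with no edge between distinct components, so it is not connected.
So no modal formula (or set of formulas) defines exactly the connected frames.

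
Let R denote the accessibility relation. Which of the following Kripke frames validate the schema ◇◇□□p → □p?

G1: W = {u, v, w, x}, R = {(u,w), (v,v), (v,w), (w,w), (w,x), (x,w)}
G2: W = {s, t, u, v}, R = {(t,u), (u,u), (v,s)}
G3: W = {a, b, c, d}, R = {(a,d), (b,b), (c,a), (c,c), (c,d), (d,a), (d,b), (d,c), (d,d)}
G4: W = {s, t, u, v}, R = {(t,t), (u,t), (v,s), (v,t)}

This is the axiom for a generalized confluence (Geach) condition; its first-order frame correspondent is ∀x ∀y ∀z ((xR²y ∧ xRz) → ∃w (yR²w ∧ z = w)).
G1: fails — vR²w, vRv but no t with wR²t and v=t.
G2: ✓.
G3: fails — aR²b, aRd but no w with bR²w and d=w.
G4: fails — vR²t, vRs but no w with tR²w and s=w.
Valid on: G2.

G2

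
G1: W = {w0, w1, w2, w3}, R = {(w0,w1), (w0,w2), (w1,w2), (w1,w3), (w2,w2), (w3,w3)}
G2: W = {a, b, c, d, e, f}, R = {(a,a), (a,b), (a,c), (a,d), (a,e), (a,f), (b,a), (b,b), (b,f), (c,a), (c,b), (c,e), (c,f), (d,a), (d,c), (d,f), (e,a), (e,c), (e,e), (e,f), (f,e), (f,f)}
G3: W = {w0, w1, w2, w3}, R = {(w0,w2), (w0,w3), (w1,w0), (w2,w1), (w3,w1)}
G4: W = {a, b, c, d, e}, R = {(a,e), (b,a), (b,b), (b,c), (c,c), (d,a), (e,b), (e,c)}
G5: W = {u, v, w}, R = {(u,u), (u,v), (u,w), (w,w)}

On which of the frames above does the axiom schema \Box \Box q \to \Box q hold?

G2, G5

Frame correspondent (Sahlqvist): \forall x \forall y (Rxy \to \exists z (Rxz \wedge Rzy)) — i.e. density.
G1: fails — Rw0w1 but no z with Rw0z and Rzw1.
G2: holds.
G3: fails — Rw1w0 but no z with Rw1z and Rzw0.
G4: fails — Rae but no z with Raz and Rze.
G5: holds.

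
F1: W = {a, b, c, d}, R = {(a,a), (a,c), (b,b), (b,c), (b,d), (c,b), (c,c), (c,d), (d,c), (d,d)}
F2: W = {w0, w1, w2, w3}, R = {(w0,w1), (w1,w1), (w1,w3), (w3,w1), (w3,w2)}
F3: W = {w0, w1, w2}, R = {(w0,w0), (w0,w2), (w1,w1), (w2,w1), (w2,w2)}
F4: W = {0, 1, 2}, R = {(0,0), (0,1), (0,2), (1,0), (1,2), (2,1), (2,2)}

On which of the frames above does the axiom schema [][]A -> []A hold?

F1, F3, F4

Frame correspondent (Sahlqvist): forall x forall y (Rxy -> exists z (Rxz & Rzy)) — i.e. density.
F1: satisfies the condition.
F2: fails — Rw3w2 but no z with Rw3z and Rzw2.
F3: satisfies the condition.
F4: satisfies the condition.
Valid on: F1, F3, F4.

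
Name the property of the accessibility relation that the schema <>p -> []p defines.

Suppose ◇p→□p is valid. Take Rxy, Rxz and set V(p)={y}. Then ◇p at x, so □p at x, so p at z, i.e. z=y.
Conversely, any frame satisfying forall x forall y forall z (Rxy & Rxz -> y = z) validates the schema.
So the correspondent is partial functionality.

partial functionality: forall x forall y forall z (Rxy & Rxz -> y = z)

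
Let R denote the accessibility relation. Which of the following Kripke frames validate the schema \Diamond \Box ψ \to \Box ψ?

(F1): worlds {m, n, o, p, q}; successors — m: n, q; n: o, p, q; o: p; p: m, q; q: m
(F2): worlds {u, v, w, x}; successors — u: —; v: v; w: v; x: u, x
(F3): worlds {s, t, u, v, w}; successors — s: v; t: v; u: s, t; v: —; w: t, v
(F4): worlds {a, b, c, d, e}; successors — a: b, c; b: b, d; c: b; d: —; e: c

Frame correspondent (Sahlqvist): \forall x \forall y \forall z (Rxy \wedge Rxz \to Ryz) — i.e. the Euclidean property.
(F1): fails — Rmq and Rmq but not Rqq.
(F2): fails — Rxu and Rxx but not Rux.
(F3): fails — Rsv and Rsv but not Rvv.
(F4): fails — Rab and Rac but not Rbc.

none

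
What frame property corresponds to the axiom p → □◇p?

symmetry

Suppose p→□◇p is valid. Take Rxy and set V(p)={x}. Then p at x, so □◇p at x, so ◇p at y, so some z with Ryz has p; z=x, i.e. Ryx.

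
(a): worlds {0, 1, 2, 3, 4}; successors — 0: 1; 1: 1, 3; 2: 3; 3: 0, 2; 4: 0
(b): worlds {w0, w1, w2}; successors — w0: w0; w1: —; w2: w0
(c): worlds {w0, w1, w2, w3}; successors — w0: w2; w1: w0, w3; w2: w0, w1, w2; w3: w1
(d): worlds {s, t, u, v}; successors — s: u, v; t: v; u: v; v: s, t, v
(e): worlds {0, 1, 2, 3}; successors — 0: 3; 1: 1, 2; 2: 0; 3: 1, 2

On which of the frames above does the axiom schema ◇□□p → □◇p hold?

The schema corresponds to a generalized confluence (Geach) condition: ∀x ∀y ∀z ((xRy ∧ xRz) → ∃w (yR²w ∧ zRw)).
(a): fails — 1R3, 1R3 but no w with 3R²w and 3Rw.
(b): condition met.
(c): fails — w1Rw3, w1Rw0 but no w with w3R²w and w0Rw.
(d): condition met.
(e): fails — 1R2, 1R1 but no w with 2R²w and 1Rw.

(b), (d)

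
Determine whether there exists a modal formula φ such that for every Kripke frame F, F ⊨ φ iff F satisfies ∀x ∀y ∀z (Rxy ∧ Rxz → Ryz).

Yes — defined by ◇q → □◇q

Yes: it is the Euclidean property, defined by the 5 schema ◇q → □◇q.
Suppose ◇q→□◇q is valid. Take Rxy, Rxz and set V(q)={y}. Then ◇q at x, so □◇q at x, so ◇q at z, so some w with Rzw has q; w=y, i.e. Rzy. By symmetry of the argument, Ryz.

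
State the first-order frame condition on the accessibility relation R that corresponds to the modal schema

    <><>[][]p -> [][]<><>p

This is a Sahlqvist (Geach-type) schema ◇^2□^2p → □^2◇^2p.
First-order correspondent: forall x forall y forall z ((x R^2 y & x R^2 z) -> exists w (y R^2 w & z R^2 w)).

forall x forall y forall z ((x R^2 y & x R^2 z) -> exists w (y R^2 w & z R^2 w))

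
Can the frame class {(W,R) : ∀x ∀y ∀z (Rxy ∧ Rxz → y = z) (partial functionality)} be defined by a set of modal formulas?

This is a Sahlqvist condition; the CD axiom ◇q → □q defines it.
Suppose ◇q→□q is valid. Take Rxy, Rxz and set V(q)={y}. Then ◇q at x, so □q at x, so q at z, i.e. z=y.

Yes, by ◇q → □q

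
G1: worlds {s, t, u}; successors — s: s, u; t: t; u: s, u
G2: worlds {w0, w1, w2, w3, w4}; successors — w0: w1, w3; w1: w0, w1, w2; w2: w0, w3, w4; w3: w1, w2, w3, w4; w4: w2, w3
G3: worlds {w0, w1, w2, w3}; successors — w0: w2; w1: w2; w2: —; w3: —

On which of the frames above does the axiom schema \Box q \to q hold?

G1

The schema corresponds to reflexivity: \forall x Rxx.
G1: satisfies the condition.
G2: fails — world w0 does not see itself.
G3: fails — world w0 does not see itself.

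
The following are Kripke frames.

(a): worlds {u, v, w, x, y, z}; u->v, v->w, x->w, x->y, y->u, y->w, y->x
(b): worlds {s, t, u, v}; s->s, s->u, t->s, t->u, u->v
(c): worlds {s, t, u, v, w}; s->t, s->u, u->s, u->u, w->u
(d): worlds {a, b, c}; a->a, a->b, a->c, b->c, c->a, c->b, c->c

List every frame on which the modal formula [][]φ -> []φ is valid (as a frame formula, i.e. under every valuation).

(d)

Frame correspondent (Sahlqvist): forall x forall y (Rxy -> exists z (Rxz & Rzy)) — i.e. density.
(a): fails — Ruv but no t with Rut and Rtv.
(b): fails — Ruv but no z with Ruz and Rzv.
(c): fails — Rst but no z with Rsz and Rzt.
(d): satisfies the condition.
Valid on: (d).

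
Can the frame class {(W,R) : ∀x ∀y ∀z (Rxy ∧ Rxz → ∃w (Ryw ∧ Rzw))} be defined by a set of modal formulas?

The condition is convergence. A defining modal formula is ◇□r → □◇r.
Suppose ◇□r→□◇r is valid. Take Rxy, Rxz and set V(r)={w : Ryw}. Then □r at y so ◇□r at x, so □◇r at x, so ◇r at z, giving w with Rzw and Ryw.

Yes — defined by ◇□r → □◇r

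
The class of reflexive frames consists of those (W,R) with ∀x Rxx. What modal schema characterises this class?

□ψ → ψ

The condition is reflexivity. The T schema □ψ → ψ defines it.
Suppose □ψ→ψ is valid. At any x set V(ψ)={w : Rxw}. Then □ψ holds at x, so ψ holds at x, i.e. Rxx.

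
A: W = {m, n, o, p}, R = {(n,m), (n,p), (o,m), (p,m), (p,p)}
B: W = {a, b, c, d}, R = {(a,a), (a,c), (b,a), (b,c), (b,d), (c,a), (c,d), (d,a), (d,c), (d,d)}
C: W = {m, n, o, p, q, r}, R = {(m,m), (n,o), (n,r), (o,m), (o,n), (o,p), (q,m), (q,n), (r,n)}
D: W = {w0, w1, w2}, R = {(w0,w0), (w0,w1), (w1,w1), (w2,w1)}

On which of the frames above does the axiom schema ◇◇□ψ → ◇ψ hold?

The schema corresponds to a generalized confluence (Geach) condition: ∀x ∀y (xR²y → ∃w (yRw ∧ xRw)).
A: fails — nR²m but no w with mRw and nRw.
B: condition met.
C: fails — nR²m but no w with mRw and nRw.
D: condition met.
Valid on: B, D.

B, D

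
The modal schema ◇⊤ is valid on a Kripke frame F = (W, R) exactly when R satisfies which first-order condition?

◇⊤ holds at w iff w has a successor, so frame-validity of ◇⊤ is exactly seriality. Equivalently via □ψ → ◇ψ:
Suppose □ψ→◇ψ is valid. At any x set V(ψ)=W. Then □ψ at x, so ◇ψ at x, so x has a successor.

seriality: ∀x ∃y Rxy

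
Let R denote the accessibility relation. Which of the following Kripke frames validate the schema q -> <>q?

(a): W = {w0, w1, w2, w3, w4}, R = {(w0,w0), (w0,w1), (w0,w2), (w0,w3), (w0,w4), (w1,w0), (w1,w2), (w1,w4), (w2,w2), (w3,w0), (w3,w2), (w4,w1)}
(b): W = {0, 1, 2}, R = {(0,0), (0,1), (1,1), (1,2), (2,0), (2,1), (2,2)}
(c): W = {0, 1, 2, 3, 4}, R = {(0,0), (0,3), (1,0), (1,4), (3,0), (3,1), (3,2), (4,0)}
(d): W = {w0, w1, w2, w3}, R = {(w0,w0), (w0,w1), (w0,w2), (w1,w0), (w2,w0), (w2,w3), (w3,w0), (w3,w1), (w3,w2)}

This is the axiom for a generalized confluence (Geach) condition; its first-order frame correspondent is forall x exists w (x = w & xRw).
(a): fails — at w1 but no w with w1=w and w1Rw.
(b): ✓.
(c): fails — at 1 but no w with 1=w and 1Rw.
(d): fails — at w1 but no w with w1=w and w1Rw.

(b)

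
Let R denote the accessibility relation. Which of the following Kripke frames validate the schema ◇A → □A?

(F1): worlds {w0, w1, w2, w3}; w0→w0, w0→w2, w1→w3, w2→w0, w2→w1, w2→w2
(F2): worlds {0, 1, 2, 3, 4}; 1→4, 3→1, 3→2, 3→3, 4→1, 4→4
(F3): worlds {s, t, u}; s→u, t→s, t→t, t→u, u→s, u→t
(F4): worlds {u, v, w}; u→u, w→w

(F4)

The schema corresponds to partial functionality: ∀x ∀y ∀z (Rxy ∧ Rxz → y = z).
(F1): fails — w0 sees both w0 and w2.
(F2): fails — 3 sees both 1 and 2.
(F3): fails — t sees both s and t.
(F4): holds.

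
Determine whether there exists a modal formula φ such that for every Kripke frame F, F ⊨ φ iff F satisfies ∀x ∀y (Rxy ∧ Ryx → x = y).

Modal frame validity is preserved under surjective bounded morphisms.
The 6-cycle (worlds 0,1,2,3,4,5 with 0→1→2→3→4→5→0) is antisymmetric. Sending even-indexed worlds to a and odd-indexed worlds to b is a surjective bounded morphism onto the two-world frame with a↔b, which is not antisymmetric.
Hence antisymmetry is not modally definable.

Not modally definable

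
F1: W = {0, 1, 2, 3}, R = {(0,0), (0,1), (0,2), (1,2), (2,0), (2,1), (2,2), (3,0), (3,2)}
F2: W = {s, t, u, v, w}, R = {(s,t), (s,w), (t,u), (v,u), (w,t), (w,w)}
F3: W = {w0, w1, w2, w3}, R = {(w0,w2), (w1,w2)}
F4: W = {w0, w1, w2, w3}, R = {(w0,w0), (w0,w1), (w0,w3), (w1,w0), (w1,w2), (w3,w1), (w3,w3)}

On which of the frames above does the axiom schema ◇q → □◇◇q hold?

F1

This is the axiom for a generalized confluence (Geach) condition; its first-order frame correspondent is ∀x ∀y ∀z ((xRy ∧ xRz) → ∃w (y = w ∧ zR²w)).
F1: ✓.
F2: fails — sRt, sRt but no w* with t=w* and tR²w*.
F3: fails — w0Rw2, w0Rw2 but no w with w2=w and w2R²w.
F4: fails — w1Rw0, w1Rw2 but no w with w0=w and w2R²w.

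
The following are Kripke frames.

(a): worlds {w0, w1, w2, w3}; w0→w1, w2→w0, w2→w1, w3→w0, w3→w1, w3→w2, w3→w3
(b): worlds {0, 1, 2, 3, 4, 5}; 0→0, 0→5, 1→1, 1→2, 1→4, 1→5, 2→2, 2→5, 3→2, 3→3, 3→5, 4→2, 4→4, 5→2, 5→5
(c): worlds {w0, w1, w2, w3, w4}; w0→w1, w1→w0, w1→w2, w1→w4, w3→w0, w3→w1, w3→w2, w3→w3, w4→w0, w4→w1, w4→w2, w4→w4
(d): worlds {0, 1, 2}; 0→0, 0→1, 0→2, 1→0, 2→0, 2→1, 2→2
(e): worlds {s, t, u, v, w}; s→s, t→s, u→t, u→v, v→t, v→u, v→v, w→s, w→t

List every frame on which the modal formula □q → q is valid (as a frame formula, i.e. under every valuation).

(b)

Frame correspondent (Sahlqvist): ∀x Rxx — i.e. reflexivity.
(a): fails — world w0 does not see itself.
(b): holds.
(c): fails — world w0 does not see itself.
(d): fails — world 1 does not see itself.
(e): fails — world t does not see itself.
Valid on: (b).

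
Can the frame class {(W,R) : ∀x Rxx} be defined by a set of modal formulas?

Yes: it is reflexivity, defined by the T schema □q → q.

Definable; □q → q defines it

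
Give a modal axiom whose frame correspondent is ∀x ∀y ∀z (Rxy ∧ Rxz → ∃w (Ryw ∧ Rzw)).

A defining formula is ◇□p → □◇p (the .2 axiom).
Suppose ◇□p→□◇p is valid. Take Rxy, Rxz and set V(p)={w : Ryw}. Then □p at y so ◇□p at x, so □◇p at x, so ◇p at z, giving w with Rzw and Ryw.

◇□p → □◇p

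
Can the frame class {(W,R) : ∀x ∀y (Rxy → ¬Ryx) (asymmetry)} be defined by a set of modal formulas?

Not modally definable

If a class were modally definable it would be closed under surjective bounded morphisms (Goldblatt–Thomason).
The 5-cycle (worlds w0,w1,w2,w3,w4 with w0→w1→w2→w3→w4→w0) is asymmetric. Mapping every world to a single reflexive point • is a surjective bounded morphism, and the reflexive point is not asymmetric (R•• but asymmetry requires ¬R••).
So the class is not modally definable.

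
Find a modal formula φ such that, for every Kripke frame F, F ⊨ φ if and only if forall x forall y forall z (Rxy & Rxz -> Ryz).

This is the Euclidean property; the standard corresponding axiom is 5: ◇s → □◇s.
Suppose ◇s→□◇s is valid. Take Rxy, Rxz and set V(s)={y}. Then ◇s at x, so □◇s at x, so ◇s at z, so some w with Rzw has s; w=y, i.e. Rzy. By symmetry of the argument, Ryz.

◇s → □◇s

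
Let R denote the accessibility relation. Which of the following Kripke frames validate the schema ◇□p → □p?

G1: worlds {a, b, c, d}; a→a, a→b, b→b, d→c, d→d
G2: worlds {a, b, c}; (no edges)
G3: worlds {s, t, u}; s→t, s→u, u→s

G2

The schema corresponds to the Euclidean property: ∀x ∀y ∀z (Rxy ∧ Rxz → Ryz).
G1: fails — Rab and Raa but not Rba.
G2: ✓.
G3: fails — Rsu and Rsu but not Ruu.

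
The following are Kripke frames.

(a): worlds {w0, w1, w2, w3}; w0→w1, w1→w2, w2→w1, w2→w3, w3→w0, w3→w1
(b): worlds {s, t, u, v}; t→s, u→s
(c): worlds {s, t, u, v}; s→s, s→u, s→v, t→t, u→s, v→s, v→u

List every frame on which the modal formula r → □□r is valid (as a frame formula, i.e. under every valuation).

Frame correspondent (Sahlqvist): ∀x ∀z (xR²z → ∃w (x = w ∧ z = w)) — i.e. a generalized confluence (Geach) condition.
(a): fails — w0R²w2 but w0 ≠ w2.
(b): holds.
(c): fails — sR²u but s ≠ u.

(b)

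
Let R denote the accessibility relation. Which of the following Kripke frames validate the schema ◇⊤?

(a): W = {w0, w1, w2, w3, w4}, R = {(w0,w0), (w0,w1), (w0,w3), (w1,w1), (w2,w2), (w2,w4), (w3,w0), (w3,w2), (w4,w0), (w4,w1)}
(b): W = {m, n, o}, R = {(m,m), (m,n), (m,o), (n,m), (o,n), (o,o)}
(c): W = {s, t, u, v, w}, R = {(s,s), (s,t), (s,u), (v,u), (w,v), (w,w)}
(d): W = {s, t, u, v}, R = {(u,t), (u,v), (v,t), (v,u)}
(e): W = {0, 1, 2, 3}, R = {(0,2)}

This is the axiom for seriality; its first-order frame correspondent is ∀x ∃y Rxy.
(a): ✓.
(b): ✓.
(c): fails — world t has no successor.
(d): fails — world s has no successor.
(e): fails — world 1 has no successor.
Valid on: (a), (b).

(a), (b)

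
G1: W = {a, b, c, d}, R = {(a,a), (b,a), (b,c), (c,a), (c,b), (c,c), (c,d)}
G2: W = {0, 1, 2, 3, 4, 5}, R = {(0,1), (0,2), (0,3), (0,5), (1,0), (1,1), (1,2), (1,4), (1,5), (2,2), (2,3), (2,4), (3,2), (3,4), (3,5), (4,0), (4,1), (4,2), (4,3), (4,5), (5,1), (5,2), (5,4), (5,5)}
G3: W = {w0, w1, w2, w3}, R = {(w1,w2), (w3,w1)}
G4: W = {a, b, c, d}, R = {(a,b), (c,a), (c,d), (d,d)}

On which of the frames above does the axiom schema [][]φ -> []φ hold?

G1, G2

The schema corresponds to density: forall x forall y (Rxy -> exists z (Rxz & Rzy)).
G1: ✓.
G2: ✓.
G3: fails — Rw1w2 but no z with Rw1z and Rzw2.
G4: fails — Rca but no z with Rcz and Rza.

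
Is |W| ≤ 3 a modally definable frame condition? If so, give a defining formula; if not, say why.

If a class were modally definable it would be closed under disjoint unions (Goldblatt–Thomason).
Any modal formula valid on each of 4 disjoint one-world frames is valid on their disjoint union (validity is preserved under disjoint unions). Each one-world frame has |W|=1≤3, but the union has |W|=4.
So the class is not modally definable.

Not definable by any modal formula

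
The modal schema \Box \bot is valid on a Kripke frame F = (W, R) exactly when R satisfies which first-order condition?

□⊥ is valid iff no world has any successor (otherwise □⊥ fails at any world with one).

emptiness of R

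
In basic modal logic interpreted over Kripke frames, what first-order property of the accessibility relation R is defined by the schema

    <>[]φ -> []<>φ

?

convergence

Suppose ◇□φ→□◇φ is valid. Take Rxy, Rxz and set V(φ)={w : Ryw}. Then □φ at y so ◇□φ at x, so □◇φ at x, so ◇φ at z, giving w with Rzw and Ryw.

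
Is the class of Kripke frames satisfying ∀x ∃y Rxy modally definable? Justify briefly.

Definable; □r → ◇r defines it

Yes: it is seriality, defined by the D schema □r → ◇r.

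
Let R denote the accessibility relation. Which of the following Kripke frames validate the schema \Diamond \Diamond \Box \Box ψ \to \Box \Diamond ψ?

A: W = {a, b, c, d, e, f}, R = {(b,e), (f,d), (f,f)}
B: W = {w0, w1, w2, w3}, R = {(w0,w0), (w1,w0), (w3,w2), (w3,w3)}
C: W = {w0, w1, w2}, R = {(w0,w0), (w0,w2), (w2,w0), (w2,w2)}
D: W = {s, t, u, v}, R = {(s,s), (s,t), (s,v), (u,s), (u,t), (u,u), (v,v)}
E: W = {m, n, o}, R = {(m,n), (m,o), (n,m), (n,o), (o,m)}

The schema corresponds to a generalized confluence (Geach) condition: \forall x \forall y \forall z ((x R^2 y \wedge xRz) \to \exists w (y R^2 w \wedge zRw)).
A: fails — fR²d, fRd but no w with dR²w and dRw.
B: fails — w3R²w2, w3Rw2 but no w with w2R²w and w2Rw.
C: ✓.
D: fails — sR²s, sRt but no w with sR²w and tRw.
E: fails — mR²o, mRo but no w with oR²w and oRw.

C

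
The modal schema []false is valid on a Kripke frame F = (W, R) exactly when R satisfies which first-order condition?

emptiness of R: forall x forall y ~Rxy

□⊥ is valid iff no world has any successor (otherwise □⊥ fails at any world with one).
Conversely, on a frame with emptiness of R the schema holds at every world under every valuation.
So the correspondent is emptiness of R.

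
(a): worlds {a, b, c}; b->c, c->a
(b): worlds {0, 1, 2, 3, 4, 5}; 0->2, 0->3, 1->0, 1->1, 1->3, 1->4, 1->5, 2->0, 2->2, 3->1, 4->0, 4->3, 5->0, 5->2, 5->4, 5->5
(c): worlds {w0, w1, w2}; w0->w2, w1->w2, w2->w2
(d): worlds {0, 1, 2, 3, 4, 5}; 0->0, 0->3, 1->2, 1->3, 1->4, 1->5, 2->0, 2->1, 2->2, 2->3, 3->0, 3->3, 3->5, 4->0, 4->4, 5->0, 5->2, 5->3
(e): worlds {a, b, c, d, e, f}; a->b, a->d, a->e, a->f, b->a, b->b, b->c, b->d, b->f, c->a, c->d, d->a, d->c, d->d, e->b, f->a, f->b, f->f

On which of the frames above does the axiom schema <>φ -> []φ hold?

Frame correspondent (Sahlqvist): forall x forall y forall z (Rxy & Rxz -> y = z) — i.e. partial functionality.
(a): holds.
(b): fails — 0 sees both 2 and 3.
(c): holds.
(d): fails — 0 sees both 0 and 3.
(e): fails — a sees both b and d.

(a), (c)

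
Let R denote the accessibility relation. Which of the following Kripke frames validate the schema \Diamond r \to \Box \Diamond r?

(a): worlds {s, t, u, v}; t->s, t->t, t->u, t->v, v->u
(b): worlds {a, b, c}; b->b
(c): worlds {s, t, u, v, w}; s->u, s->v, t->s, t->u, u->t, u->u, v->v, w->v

(b)

This is the axiom for the Euclidean property; its first-order frame correspondent is \forall x \forall y \forall z (Rxy \wedge Rxz \to Ryz).
(a): fails — Rtv and Rtv but not Rvv.
(b): holds.
(c): fails — Rsv and Rsu but not Rvu.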